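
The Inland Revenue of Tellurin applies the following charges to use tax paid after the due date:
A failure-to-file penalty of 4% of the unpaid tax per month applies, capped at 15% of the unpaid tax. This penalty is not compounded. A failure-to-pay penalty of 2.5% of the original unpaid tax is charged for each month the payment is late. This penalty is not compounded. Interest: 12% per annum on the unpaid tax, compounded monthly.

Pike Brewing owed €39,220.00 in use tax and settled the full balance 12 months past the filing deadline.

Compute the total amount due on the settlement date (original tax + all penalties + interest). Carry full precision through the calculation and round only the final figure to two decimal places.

€61,843.08

Failure-to-file: 12 × 4% × €39,220.00 = €18,825.60, capped at 15% × €39,220.00 = €5,883.00
Failure-to-pay penalty: 12 × 2.5% × €39,220.00 = €11,766.00
Interest (12%/yr ÷ 12 = 1%/month): €39,220.00 × ((1 + 0.01)^12 − 1) = €4,974.0777…
Total = €39,220.00 + €17,649.0000 + €4,974.0777… = €61,843.08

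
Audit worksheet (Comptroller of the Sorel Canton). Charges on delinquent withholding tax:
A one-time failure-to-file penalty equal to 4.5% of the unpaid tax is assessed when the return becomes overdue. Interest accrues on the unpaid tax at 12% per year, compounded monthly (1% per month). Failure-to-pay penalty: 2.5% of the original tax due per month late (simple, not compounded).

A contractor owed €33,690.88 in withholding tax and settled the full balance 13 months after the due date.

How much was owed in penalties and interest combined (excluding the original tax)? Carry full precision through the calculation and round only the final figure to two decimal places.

Failure-to-file penalty: 4.5% × €33,690.88 = €1,516.09…
Failure-to-pay penalty = 2.5% × €33,690.88 × 13 mo = €10,949.54…
Interest: €33,690.88 × ((1 + 0.01)^13 − 1) = €33,690.88 × 0.1380933… = €4,652.4841…
Penalties + interest = €12,465.6256 + €4,652.4841… = €17,118.11

€17,118.11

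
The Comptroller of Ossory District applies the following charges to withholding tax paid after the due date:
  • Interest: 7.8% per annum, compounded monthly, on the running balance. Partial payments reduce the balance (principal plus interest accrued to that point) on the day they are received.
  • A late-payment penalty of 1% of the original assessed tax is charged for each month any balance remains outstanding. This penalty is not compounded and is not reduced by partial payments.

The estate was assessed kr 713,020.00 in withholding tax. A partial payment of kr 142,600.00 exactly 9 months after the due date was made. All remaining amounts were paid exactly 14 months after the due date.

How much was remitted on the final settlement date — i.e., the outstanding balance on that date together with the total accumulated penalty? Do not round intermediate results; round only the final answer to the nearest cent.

Monthly rate = 7.8% ÷ 12 = 0.65%
Balance at month 9: kr 713,020.0000 × (1 + 0.0065)^9 = kr 755,832.7831…
After kr 142,600.00 payment: kr 755,832.7831… − kr 142,600.00 = kr 613,232.7831…
Balance at month 14: kr 613,232.7831… × (1 + 0.0065)^5 = kr 633,423.6290…
Penalty: 14 × 1% × kr 713,020.00 = kr 99,822.80
Final settlement = outstanding balance + penalty = kr 633,423.6290… + kr 99,822.80 = kr 733,246.43

kr 733,246.43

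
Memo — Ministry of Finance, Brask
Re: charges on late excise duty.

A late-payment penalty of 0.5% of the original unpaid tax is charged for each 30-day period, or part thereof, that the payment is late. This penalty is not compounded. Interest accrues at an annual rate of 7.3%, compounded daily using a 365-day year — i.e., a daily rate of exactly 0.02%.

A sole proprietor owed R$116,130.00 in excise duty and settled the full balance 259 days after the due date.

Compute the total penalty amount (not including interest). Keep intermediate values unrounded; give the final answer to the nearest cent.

R$5,225.85

Penalty periods: ⌈259/30⌉ = 9; penalty = 9 × 0.5% × R$116,130.00 = R$5,225.85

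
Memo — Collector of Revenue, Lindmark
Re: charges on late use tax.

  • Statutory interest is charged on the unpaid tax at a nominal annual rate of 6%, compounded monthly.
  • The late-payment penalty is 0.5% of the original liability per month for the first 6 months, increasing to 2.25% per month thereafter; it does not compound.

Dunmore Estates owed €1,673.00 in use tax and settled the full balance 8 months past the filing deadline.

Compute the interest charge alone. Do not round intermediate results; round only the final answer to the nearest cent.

€68.10

Interest (6%/yr ÷ 12 = 0.5%/month): €1,673.00 × ((1 + 0.005)^8 − 1) = €68.1029…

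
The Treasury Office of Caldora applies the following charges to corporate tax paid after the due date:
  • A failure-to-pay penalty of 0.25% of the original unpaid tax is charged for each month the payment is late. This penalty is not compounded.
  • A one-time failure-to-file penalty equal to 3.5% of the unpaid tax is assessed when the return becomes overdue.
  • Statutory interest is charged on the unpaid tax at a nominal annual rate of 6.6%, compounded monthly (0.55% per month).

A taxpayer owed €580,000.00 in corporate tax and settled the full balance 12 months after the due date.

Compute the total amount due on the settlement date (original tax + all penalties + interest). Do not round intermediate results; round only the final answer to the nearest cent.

€657,159.46

Failure-to-file penalty: 3.5% × €580,000.00 = €20,300.00
Failure-to-pay penalty: 12 × 0.25% × €580,000.00 = €17,400.00
Interest: €580,000.00 × ((1 + 0.0055)^12 − 1) = €580,000.00 × 0.0680336… = €39,459.4645…
Total = €580,000.00 + €37,700.0000 + €39,459.4645… = €657,159.46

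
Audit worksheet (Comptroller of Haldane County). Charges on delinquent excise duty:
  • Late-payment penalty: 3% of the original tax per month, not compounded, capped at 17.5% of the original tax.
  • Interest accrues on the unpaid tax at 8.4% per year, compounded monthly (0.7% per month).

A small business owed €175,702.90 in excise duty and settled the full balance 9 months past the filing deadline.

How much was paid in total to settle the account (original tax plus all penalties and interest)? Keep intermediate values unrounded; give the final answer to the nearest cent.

€217,835.25

Penalty (uncapped): 9 × 3% × €175,702.90 = €47,439.78…; cap = 17.5% × €175,702.90 = €30,748.01… → penalty = €30,748.01…
Interest: €175,702.90 × ((1 + 0.007)^9 − 1) = €175,702.90 × 0.0647931… = €11,384.3385…
Total = €175,702.90 + €30,748.0075 + €11,384.3385… = €217,835.25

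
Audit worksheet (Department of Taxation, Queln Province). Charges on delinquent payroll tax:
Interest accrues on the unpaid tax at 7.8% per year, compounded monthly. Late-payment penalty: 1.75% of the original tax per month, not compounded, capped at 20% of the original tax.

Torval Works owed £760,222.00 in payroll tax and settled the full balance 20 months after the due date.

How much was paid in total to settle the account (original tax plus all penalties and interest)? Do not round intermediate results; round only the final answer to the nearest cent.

£1,017,442.66

Penalty (uncapped): 20 × 1.75% × £760,222.00 = £266,077.70; cap = 20% × £760,222.00 = £152,044.40 → penalty = £152,044.40
Interest (7.8%/yr ÷ 12 = 0.65%/month): £760,222.00 × ((1 + 0.0065)^20 − 1) = £105,176.2606…
Total = £760,222.00 + £152,044.4000 + £105,176.2606… = £1,017,442.66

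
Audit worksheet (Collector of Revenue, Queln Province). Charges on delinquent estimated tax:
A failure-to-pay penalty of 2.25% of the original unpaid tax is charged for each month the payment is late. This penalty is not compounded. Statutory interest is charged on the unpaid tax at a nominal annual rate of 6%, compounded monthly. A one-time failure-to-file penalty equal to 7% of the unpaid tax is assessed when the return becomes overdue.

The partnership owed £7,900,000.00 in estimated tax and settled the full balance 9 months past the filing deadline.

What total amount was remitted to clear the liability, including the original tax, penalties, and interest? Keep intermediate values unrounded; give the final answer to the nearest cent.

£10,415,443.58

Failure-to-file penalty: 7% × £7,900,000.00 = £553,000.00
Failure-to-pay penalty = 2.25% × £7,900,000.00 × 9 mo = £1,599,750.00
Interest (6%/yr ÷ 12 = 0.5%/month): £7,900,000.00 × ((1 + 0.005)^9 − 1) = £362,693.5752…
Total = £7,900,000.00 + £2,152,750.0000 + £362,693.5752… = £10,415,443.58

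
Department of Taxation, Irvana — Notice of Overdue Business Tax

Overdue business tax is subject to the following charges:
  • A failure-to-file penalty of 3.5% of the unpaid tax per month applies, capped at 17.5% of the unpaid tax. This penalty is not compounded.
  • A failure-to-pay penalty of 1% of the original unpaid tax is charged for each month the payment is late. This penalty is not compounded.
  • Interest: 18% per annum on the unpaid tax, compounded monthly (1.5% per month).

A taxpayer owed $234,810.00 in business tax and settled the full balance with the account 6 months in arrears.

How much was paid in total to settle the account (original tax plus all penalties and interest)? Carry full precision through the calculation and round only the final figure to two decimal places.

Failure-to-file: 6 × 3.5% × $234,810.00 = $49,310.10, capped at 17.5% × $234,810.00 = $41,091.75
Failure-to-pay penalty: 6 × 1% × $234,810.00 = $14,088.60
Interest: $234,810.00 × ((1 + 0.015)^6 − 1) = $234,810.00 × 0.0934433… = $21,941.4128…
Total = $234,810.00 + $55,180.3500 + $21,941.4128… = $311,931.76

$311,931.76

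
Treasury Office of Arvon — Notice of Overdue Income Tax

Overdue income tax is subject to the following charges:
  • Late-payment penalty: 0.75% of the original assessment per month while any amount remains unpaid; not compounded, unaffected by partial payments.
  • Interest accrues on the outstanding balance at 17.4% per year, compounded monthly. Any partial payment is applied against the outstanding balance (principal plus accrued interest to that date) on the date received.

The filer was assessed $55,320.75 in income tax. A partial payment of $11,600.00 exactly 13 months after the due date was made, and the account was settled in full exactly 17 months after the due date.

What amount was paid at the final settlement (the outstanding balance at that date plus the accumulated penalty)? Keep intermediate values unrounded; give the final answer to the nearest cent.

Monthly rate = 17.4% ÷ 12 = 1.45%
Balance at month 13: $55,320.7500 × (1 + 0.0145)^13 = $66,705.9736…
After $11,600.00 payment: $66,705.9736… − $11,600.00 = $55,105.9736…
Balance at month 17: $55,105.9736… × (1 + 0.0145)^4 = $58,372.3107…
Penalty: 17 × 0.75% × $55,320.75 = $7,053.40…
Final settlement = outstanding balance + penalty = $58,372.3107… + $7,053.40… = $65,425.71

$65,425.71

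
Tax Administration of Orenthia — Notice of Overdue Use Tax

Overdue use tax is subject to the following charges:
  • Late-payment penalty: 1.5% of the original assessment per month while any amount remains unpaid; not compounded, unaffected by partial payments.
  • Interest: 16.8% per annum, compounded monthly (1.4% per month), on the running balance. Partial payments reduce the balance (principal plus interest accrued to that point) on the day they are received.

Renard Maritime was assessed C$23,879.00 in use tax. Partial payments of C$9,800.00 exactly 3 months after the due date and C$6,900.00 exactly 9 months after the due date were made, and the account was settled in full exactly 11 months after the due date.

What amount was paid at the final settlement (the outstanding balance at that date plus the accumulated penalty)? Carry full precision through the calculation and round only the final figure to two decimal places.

Balance at month 3: C$23,879.0000 × (1 + 0.014)^3 = C$24,896.0244…
After C$9,800.00 payment: C$24,896.0244… − C$9,800.00 = C$15,096.0244…
Balance at month 9: C$15,096.0244… × (1 + 0.014)^6 = C$16,409.3100…
After C$6,900.00 payment: C$16,409.3100… − C$6,900.00 = C$9,509.3100…
Balance at month 11: C$9,509.3100… × (1 + 0.014)^2 = C$9,777.4345…
Penalty: 11 × 1.5% × C$23,879.00 = C$3,940.04…
Final settlement = outstanding balance + penalty = C$9,777.4345… + C$3,940.04… = C$13,717.47

C$13,717.47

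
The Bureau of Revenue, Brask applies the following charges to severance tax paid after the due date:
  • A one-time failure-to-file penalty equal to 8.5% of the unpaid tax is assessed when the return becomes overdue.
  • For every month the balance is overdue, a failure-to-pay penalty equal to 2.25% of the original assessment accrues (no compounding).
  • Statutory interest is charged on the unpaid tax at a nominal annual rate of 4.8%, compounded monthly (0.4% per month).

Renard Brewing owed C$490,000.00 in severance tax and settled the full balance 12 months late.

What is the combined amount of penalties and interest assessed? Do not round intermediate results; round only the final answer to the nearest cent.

C$197,994.40

Failure-to-file penalty: 8.5% × C$490,000.00 = C$41,650.00
Failure-to-pay penalty = 2.25% × C$490,000.00 × 12 mo = C$132,300.00
Interest: C$490,000.00 × ((1 + 0.004)^12 − 1) = C$490,000.00 × 0.0490702… = C$24,044.4017…
Penalties + interest = C$173,950.0000 + C$24,044.4017… = C$197,994.40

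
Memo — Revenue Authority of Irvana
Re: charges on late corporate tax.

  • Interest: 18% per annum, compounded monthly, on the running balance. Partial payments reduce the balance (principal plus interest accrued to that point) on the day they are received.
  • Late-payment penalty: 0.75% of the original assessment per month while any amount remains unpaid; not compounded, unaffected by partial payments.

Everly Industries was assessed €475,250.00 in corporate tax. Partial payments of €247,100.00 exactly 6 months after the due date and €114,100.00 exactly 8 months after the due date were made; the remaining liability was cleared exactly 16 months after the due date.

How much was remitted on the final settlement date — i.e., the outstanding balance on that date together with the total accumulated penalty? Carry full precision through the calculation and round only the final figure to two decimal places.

Monthly rate = 18% ÷ 12 = 1.5%
Balance at month 6: €475,250.0000 × (1 + 0.015)^6 = €519,658.9112…
After €247,100.00 payment: €519,658.9112… − €247,100.00 = €272,558.9112…
Balance at month 8: €272,558.9112… × (1 + 0.015)^2 = €280,797.0043…
After €114,100.00 payment: €280,797.0043… − €114,100.00 = €166,697.0043…
Balance at month 16: €166,697.0043… × (1 + 0.015)^8 = €187,782.9395…
Penalty: 16 × 0.75% × €475,250.00 = €57,030.00
Final settlement = outstanding balance + penalty = €187,782.9395… + €57,030.00 = €244,812.94

€244,812.94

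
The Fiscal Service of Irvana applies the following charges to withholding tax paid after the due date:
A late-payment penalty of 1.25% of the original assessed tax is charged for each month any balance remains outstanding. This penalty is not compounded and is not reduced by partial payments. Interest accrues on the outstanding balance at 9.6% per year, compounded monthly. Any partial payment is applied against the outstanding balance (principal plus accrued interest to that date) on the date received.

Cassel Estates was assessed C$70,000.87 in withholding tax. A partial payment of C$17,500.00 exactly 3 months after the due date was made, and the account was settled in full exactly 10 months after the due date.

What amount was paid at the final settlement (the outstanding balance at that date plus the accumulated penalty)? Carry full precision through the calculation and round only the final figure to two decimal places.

C$66,053.18

Monthly rate = 9.6% ÷ 12 = 0.8%
Balance at month 3: C$70,000.8700 × (1 + 0.008)^3 = C$71,694.3669…
After C$17,500.00 payment: C$71,694.3669… − C$17,500.00 = C$54,194.3669…
Balance at month 10: C$54,194.3669… × (1 + 0.008)^7 = C$57,303.0676…
Penalty: 10 × 1.25% × C$70,000.87 = C$8,750.11…
Final settlement = outstanding balance + penalty = C$57,303.0676… + C$8,750.11… = C$66,053.18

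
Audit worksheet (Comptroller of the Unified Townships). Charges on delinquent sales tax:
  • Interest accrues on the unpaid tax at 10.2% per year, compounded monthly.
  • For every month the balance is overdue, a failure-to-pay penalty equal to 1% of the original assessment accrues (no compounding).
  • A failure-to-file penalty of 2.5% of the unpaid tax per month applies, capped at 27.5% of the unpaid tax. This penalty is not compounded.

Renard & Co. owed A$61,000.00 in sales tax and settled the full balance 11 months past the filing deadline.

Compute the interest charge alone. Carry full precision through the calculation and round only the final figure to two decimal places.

Interest (10.2%/yr ÷ 12 = 0.85%/month): A$61,000.00 × ((1 + 0.0085)^11 − 1) = A$5,952.1863…

A$5,952.19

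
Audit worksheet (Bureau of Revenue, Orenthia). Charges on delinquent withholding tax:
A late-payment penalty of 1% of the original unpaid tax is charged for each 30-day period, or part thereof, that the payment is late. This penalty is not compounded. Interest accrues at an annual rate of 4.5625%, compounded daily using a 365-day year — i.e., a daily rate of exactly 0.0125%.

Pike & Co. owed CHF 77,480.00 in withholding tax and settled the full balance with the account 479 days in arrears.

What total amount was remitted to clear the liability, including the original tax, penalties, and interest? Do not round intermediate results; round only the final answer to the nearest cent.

CHF 94,657.30

Penalty periods: ⌈479/30⌉ = 16; penalty = 16 × 1% × CHF 77,480.00 = CHF 12,396.80
Interest: CHF 77,480.00 × ((1 + 0.000125)^479 − 1) = CHF 77,480.00 × 0.06169985… = CHF 4,780.5046…
Total = CHF 77,480.00 + CHF 12,396.8000 + CHF 4,780.5046… = CHF 94,657.30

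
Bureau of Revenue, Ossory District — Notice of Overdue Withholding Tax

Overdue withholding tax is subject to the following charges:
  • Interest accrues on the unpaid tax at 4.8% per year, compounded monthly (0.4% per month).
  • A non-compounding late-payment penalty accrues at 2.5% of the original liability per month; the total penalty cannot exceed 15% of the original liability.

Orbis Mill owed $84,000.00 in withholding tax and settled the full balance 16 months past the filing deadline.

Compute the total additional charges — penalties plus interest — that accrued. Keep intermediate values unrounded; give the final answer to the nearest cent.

$18,140.33

Penalty (uncapped): 16 × 2.5% × $84,000.00 = $33,600.00; cap = 15% × $84,000.00 = $12,600.00 → penalty = $12,600.00
Interest: $84,000.00 × ((1 + 0.004)^16 − 1) = $84,000.00 × 0.0659563… = $5,540.3301…
Penalties + interest = $12,600.0000 + $5,540.3301… = $18,140.33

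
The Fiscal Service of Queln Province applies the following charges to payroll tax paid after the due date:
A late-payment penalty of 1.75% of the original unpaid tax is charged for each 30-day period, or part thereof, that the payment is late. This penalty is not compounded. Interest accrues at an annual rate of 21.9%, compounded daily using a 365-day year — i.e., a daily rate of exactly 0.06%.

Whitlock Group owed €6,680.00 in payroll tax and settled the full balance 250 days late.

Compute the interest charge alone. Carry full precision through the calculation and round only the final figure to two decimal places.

€1,080.70

Interest: €6,680.00 × ((1 + 0.0006)^250 − 1) = €6,680.00 × 0.16178198… = €1,080.7036…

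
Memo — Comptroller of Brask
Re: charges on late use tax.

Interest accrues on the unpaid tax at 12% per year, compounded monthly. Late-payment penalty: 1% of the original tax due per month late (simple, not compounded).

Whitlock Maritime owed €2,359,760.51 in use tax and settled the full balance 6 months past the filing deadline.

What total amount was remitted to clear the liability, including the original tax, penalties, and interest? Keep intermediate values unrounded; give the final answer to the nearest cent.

Late-payment penalty = 1% × €2,359,760.51 × 6 mo = €141,585.63…
Interest (12%/yr ÷ 12 = 1%/month): €2,359,760.51 × ((1 + 0.01)^6 − 1) = €145,172.8220…
Total = €2,359,760.51 + €141,585.6306 + €145,172.8220… = €2,646,518.96

€2,646,518.96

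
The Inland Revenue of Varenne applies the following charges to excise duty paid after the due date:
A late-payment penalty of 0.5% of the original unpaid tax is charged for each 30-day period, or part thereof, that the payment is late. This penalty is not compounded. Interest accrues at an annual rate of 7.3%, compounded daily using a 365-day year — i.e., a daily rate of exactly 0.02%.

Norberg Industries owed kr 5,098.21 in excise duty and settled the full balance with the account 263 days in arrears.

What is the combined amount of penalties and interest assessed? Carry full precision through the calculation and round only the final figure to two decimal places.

Penalty periods: ⌈263/30⌉ = 9; penalty = 9 × 0.5% × kr 5,098.21 = kr 229.42…
Interest: kr 5,098.21 × ((1 + 0.0002)^263 − 1) = kr 5,098.21 × 0.05400241… = kr 275.3156…
Penalties + interest = kr 229.4195… + kr 275.3156… = kr 504.74

kr 504.74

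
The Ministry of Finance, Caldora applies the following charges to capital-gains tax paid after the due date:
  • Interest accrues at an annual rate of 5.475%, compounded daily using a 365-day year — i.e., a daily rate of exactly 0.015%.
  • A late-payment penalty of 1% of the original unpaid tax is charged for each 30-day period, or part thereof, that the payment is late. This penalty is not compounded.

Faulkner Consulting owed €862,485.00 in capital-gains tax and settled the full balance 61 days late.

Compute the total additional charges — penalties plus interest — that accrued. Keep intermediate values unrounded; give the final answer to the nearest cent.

€33,801.91

Penalty periods: ⌈61/30⌉ = 3; penalty = 3 × 1% × €862,485.00 = €25,874.55
Interest: €862,485.00 × ((1 + 0.00015)^61 − 1) = €862,485.00 × 0.00919130… = €7,927.3556…
Penalties + interest = €25,874.5500 + €7,927.3556… = €33,801.91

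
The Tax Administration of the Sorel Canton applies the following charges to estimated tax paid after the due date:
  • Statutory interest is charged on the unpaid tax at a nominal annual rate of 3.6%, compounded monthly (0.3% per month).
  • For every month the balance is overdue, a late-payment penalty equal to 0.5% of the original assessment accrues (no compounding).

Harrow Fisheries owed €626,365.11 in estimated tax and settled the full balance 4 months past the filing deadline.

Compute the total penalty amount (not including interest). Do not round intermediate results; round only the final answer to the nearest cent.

Late-payment penalty = 0.5% × €626,365.11 × 4 mo = €12,527.30…

€12,527.30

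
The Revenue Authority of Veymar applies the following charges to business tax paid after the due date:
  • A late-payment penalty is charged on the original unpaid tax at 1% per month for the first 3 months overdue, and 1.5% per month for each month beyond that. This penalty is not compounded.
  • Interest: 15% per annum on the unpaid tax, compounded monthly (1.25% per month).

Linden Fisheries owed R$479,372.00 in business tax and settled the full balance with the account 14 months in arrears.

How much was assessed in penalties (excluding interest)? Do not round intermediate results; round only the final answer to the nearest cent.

Penalty, months 1–3: 3 × 1% × R$479,372.00 = R$14,381.16
Penalty, months 4–14: 11 × 1.5% × R$479,372.00 = R$79,096.38
Total penalty = R$14,381.16 + R$79,096.38 = R$93,477.54

R$93,477.54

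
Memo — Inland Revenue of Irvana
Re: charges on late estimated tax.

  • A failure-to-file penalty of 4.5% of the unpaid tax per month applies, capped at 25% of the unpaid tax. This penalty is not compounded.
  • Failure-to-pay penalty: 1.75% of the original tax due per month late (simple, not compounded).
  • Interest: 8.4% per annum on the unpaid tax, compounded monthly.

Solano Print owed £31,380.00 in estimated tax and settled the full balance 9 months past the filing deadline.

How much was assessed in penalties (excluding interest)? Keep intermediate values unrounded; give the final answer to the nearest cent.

Failure-to-file: 9 × 4.5% × £31,380.00 = £12,708.90, capped at 25% × £31,380.00 = £7,845.00
Failure-to-pay penalty: 9 × 1.75% × £31,380.00 = £4,942.35
Total penalty = £7,845.00 + £4,942.35 = £12,787.35

£12,787.35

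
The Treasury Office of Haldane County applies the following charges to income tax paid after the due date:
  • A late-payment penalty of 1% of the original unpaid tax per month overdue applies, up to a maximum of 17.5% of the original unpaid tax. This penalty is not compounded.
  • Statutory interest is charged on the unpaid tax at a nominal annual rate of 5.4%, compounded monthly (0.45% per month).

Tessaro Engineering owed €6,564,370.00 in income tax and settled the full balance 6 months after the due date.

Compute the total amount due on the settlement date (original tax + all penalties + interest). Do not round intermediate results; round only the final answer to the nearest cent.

Penalty: 6 × 1% × €6,564,370.00 = €393,862.20 (below the 17.5% cap of €1,148,764.75)
Interest: €6,564,370.00 × ((1 + 0.0045)^6 − 1) = €6,564,370.00 × 0.0273056… = €179,243.9214…
Total = €6,564,370.00 + €393,862.2000 + €179,243.9214… = €7,137,476.12

€7,137,476.12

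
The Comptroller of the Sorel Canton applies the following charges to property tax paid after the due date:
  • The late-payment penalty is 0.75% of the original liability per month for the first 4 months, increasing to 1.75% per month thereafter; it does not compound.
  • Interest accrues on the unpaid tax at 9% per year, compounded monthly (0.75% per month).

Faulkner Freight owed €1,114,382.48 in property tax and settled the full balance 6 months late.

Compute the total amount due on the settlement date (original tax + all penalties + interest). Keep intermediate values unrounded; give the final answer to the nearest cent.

€1,237,914.27

Penalty, months 1–4: 4 × 0.75% × €1,114,382.48 = €33,431.47…
Penalty, months 5–6: 2 × 1.75% × €1,114,382.48 = €39,003.39…
Interest: €1,114,382.48 × ((1 + 0.0075)^6 − 1) = €1,114,382.48 × 0.0458522… = €51,096.9275…
Total = €1,114,382.48 + €72,434.8612 + €51,096.9275… = €1,237,914.27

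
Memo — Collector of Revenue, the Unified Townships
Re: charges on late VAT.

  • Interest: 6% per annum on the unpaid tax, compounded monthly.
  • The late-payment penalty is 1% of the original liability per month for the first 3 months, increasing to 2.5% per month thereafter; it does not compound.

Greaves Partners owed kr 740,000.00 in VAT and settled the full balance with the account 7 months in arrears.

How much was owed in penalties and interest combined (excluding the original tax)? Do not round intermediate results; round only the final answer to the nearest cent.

kr 122,491.75

Penalty, months 1–3: 3 × 1% × kr 740,000.00 = kr 22,200.00
Penalty, months 4–7: 4 × 2.5% × kr 740,000.00 = kr 74,000.00
Interest (6%/yr ÷ 12 = 0.5%/month): kr 740,000.00 × ((1 + 0.005)^7 − 1) = kr 26,291.7537…
Penalties + interest = kr 96,200.0000 + kr 26,291.7537… = kr 122,491.75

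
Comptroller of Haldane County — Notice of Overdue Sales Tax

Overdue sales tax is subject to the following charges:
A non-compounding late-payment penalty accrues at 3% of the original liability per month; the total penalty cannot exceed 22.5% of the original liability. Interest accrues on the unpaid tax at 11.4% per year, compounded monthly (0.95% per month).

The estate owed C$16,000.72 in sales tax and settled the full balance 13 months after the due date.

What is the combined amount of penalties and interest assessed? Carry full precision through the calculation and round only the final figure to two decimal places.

C$5,692.91

Penalty (uncapped): 13 × 3% × C$16,000.72 = C$6,240.28…; cap = 22.5% × C$16,000.72 = C$3,600.16… → penalty = C$3,600.16…
Interest: C$16,000.72 × ((1 + 0.0095)^13 − 1) = C$16,000.72 × 0.1307906… = C$2,092.7443…
Penalties + interest = C$3,600.1620 + C$2,092.7443… = C$5,692.91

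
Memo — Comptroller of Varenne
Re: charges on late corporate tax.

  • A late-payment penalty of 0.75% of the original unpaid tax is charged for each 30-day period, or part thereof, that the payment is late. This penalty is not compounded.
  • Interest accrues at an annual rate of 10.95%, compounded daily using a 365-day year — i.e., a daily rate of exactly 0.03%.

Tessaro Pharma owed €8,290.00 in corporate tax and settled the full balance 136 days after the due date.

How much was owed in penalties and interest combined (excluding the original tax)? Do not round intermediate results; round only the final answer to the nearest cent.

€656.05

Penalty periods: ⌈136/30⌉ = 5; penalty = 5 × 0.75% × €8,290.00 = €310.88…
Interest: €8,290.00 × ((1 + 0.0003)^136 − 1) = €8,290.00 × 0.04163738… = €345.1739…
Penalties + interest = €310.8750 + €345.1739… = €656.05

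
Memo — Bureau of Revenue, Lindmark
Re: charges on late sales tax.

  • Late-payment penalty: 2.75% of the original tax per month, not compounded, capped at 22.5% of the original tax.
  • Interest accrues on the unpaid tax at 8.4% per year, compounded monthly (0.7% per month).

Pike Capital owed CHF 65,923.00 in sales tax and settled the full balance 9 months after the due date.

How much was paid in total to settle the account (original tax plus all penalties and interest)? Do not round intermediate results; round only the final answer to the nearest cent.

CHF 85,027.03

Penalty (uncapped): 9 × 2.75% × CHF 65,923.00 = CHF 16,315.94…; cap = 22.5% × CHF 65,923.00 = CHF 14,832.68… → penalty = CHF 14,832.68…
Interest: CHF 65,923.00 × ((1 + 0.007)^9 − 1) = CHF 65,923.00 × 0.0647931… = CHF 4,271.3566…
Total = CHF 65,923.00 + CHF 14,832.6750 + CHF 4,271.3566… = CHF 85,027.03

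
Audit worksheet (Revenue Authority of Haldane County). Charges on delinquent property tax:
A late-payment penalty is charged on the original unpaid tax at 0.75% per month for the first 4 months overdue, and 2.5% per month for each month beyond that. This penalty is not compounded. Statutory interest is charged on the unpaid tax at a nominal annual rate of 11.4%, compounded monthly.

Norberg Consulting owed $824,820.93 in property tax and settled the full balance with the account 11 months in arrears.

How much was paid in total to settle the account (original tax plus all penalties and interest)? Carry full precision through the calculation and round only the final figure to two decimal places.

Penalty, months 1–4: 4 × 0.75% × $824,820.93 = $24,744.63…
Penalty, months 5–11: 7 × 2.5% × $824,820.93 = $144,343.66…
Interest (11.4%/yr ÷ 12 = 0.95%/month): $824,820.93 × ((1 + 0.0095)^11 − 1) = $90,406.9237…
Total = $824,820.93 + $169,088.2907… + $90,406.9237… = $1,084,316.14

$1,084,316.14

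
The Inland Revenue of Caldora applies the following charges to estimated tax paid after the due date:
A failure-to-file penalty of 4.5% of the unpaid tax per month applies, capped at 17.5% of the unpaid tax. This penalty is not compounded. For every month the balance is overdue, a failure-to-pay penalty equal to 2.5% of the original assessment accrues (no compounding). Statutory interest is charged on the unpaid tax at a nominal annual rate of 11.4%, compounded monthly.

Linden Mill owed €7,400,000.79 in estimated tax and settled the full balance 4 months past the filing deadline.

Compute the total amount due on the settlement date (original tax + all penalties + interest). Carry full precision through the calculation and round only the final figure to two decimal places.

€9,720,233.58

Failure-to-file: 4 × 4.5% × €7,400,000.79 = €1,332,000.14…, capped at 17.5% × €7,400,000.79 = €1,295,000.14…
Failure-to-pay penalty: 4 × 2.5% × €7,400,000.79 = €740,000.08…
Interest (11.4%/yr ÷ 12 = 0.95%/month): €7,400,000.79 × ((1 + 0.0095)^4 − 1) = €285,232.5690…
Total = €7,400,000.79 + €2,035,000.2173… + €285,232.5690… = €9,720,233.58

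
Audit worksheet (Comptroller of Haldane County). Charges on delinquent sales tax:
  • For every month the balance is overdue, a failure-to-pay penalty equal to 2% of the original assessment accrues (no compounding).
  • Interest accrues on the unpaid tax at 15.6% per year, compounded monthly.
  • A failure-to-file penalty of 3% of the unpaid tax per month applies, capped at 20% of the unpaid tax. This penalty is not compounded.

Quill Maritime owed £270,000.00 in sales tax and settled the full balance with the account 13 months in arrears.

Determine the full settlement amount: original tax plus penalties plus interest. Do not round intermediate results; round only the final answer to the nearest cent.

Failure-to-file: 13 × 3% × £270,000.00 = £105,300.00, capped at 20% × £270,000.00 = £54,000.00
Failure-to-pay penalty: 13 × 2% × £270,000.00 = £70,200.00
Interest (15.6%/yr ÷ 12 = 1.3%/month): £270,000.00 × ((1 + 0.013)^13 − 1) = £49,364.4373…
Total = £270,000.00 + £124,200.0000 + £49,364.4373… = £443,564.44

£443,564.44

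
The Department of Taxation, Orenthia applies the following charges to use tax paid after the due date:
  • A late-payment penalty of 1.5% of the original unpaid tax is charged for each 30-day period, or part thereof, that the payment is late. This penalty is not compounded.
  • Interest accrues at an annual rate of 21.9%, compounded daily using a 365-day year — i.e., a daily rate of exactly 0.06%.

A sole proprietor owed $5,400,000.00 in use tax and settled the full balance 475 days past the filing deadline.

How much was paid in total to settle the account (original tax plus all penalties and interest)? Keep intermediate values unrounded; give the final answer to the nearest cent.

Penalty periods: ⌈475/30⌉ = 16; penalty = 16 × 1.5% × $5,400,000.00 = $1,296,000.00
Interest: $5,400,000.00 × ((1 + 0.0006)^475 − 1) = $5,400,000.00 × 0.32964838… = $1,780,101.2724…
Total = $5,400,000.00 + $1,296,000.0000 + $1,780,101.2724… = $8,476,101.27

$8,476,101.27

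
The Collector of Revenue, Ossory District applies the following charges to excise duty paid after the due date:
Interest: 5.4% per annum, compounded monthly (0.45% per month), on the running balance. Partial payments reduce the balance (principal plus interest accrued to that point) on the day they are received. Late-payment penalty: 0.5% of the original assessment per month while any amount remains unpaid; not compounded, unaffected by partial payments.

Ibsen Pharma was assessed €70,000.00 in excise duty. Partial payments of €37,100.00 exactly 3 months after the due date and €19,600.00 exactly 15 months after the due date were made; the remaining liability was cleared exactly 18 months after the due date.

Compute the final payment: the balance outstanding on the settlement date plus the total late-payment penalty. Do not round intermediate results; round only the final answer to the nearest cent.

€22,641.69

Balance at month 3: €70,000.0000 × (1 + 0.0045)^3 = €70,949.2589…
After €37,100.00 payment: €70,949.2589… − €37,100.00 = €33,849.2589…
Balance at month 15: €33,849.2589… × (1 + 0.0045)^12 = €35,723.0439…
After €19,600.00 payment: €35,723.0439… − €19,600.00 = €16,123.0439…
Balance at month 18: €16,123.0439… × (1 + 0.0045)^3 = €16,341.6859…
Penalty: 18 × 0.5% × €70,000.00 = €6,300.00
Final settlement = outstanding balance + penalty = €16,341.6859… + €6,300.00 = €22,641.69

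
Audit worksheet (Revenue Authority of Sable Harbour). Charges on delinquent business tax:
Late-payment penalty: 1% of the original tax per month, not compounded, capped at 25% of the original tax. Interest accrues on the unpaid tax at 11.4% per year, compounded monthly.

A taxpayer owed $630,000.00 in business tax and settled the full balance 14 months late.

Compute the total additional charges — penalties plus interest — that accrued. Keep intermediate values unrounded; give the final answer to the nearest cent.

Penalty: 14 × 1% × $630,000.00 = $88,200.00 (below the 25% cap of $157,500.00)
Interest (11.4%/yr ÷ 12 = 0.95%/month): $630,000.00 × ((1 + 0.0095)^14 − 1) = $89,165.8813…
Penalties + interest = $88,200.0000 + $89,165.8813… = $177,365.88

$177,365.88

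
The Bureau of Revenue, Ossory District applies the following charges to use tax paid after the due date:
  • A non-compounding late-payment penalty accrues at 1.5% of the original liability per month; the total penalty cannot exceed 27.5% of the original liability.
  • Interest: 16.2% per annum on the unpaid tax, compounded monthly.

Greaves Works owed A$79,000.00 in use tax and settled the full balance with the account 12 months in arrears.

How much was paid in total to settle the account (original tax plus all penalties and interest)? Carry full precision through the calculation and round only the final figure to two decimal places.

A$107,012.34

Penalty: 12 × 1.5% × A$79,000.00 = A$14,220.00 (below the 27.5% cap of A$21,725.00)
Interest (16.2%/yr ÷ 12 = 1.35%/month): A$79,000.00 × ((1 + 0.0135)^12 − 1) = A$13,792.3402…
Total = A$79,000.00 + A$14,220.0000 + A$13,792.3402… = A$107,012.34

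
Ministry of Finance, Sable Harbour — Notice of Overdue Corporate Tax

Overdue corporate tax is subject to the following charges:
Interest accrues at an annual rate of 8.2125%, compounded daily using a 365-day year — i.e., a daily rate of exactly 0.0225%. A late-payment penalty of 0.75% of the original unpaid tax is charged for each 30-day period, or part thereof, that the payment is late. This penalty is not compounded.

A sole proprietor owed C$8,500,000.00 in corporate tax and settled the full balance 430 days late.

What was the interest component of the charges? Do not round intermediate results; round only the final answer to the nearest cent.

Interest: C$8,500,000.00 × ((1 + 0.000225)^430 − 1) = C$8,500,000.00 × 0.10157295… = C$863,370.1154…

C$863,370.12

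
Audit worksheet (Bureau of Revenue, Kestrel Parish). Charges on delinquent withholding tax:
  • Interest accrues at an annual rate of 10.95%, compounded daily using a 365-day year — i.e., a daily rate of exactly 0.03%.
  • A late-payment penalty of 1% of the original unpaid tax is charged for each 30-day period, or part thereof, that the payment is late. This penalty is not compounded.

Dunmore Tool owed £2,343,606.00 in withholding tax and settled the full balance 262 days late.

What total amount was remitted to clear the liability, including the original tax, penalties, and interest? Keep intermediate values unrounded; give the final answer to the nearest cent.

£2,746,140.90

Penalty periods: ⌈262/30⌉ = 9; penalty = 9 × 1% × £2,343,606.00 = £210,924.54
Interest: £2,343,606.00 × ((1 + 0.0003)^262 − 1) = £2,343,606.00 × 0.08175878… = £191,610.3567…
Total = £2,343,606.00 + £210,924.5400 + £191,610.3567… = £2,746,140.90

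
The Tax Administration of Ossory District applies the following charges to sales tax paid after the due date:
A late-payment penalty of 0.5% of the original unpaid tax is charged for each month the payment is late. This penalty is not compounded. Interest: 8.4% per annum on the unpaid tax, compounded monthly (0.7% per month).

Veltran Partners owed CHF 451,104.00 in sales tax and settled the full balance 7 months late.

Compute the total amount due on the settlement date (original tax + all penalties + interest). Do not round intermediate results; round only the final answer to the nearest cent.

CHF 489,466.38

Late-payment penalty: 7 × 0.5% × CHF 451,104.00 = CHF 15,788.64
Interest: CHF 451,104.00 × ((1 + 0.007)^7 − 1) = CHF 451,104.00 × 0.0500411… = CHF 22,573.7356…
Total = CHF 451,104.00 + CHF 15,788.6400 + CHF 22,573.7356… = CHF 489,466.38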